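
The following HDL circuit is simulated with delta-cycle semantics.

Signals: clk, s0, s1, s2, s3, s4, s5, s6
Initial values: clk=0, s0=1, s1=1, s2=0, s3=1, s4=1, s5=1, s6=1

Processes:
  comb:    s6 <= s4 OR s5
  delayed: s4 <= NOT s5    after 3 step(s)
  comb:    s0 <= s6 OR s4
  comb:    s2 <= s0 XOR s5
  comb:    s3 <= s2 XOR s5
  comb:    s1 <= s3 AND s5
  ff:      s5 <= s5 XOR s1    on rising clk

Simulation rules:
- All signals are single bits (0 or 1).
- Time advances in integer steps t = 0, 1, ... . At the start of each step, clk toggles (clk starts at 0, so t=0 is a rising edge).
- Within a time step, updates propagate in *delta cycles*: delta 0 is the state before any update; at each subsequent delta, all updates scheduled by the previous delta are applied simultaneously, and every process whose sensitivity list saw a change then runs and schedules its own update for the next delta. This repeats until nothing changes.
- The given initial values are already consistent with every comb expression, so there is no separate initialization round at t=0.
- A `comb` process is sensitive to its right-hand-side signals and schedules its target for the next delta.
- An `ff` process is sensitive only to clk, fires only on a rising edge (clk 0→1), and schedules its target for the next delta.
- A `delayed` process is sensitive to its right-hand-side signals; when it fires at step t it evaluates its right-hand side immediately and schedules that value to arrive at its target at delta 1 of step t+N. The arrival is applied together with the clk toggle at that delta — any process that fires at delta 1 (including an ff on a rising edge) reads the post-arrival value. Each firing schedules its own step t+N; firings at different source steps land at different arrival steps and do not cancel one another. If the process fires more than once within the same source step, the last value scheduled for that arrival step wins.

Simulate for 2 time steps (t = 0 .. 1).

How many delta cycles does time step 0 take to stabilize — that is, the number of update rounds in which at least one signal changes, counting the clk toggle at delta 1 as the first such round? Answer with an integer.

t0.Δ0 s3=1 s2=0 clk=0 s6=1 s0=1 s4=1 s5=1 s1=1
t0.Δ1 s3=1 s2=0 clk=1 s6=1 s0=1 s4=1 s5=1 s1=1
t0.Δ2 s3=1 s2=0 clk=1 s6=1 s0=1 s4=1 s5=0 s1=1
t0.Δ3 s3=0 s2=1 clk=1 s6=1 s0=1 s4=1 s5=0 s1=0
t0.Δ4 s3=1 s2=1 clk=1 s6=1 s0=1 s4=1 s5=0 s1=0
t1.Δ0 s3=1 s2=1 clk=1 s6=1 s0=1 s4=1 s5=0 s1=0
t1.Δ1 s3=1 s2=1 clk=0 s6=1 s0=1 s4=1 s5=0 s1=0

4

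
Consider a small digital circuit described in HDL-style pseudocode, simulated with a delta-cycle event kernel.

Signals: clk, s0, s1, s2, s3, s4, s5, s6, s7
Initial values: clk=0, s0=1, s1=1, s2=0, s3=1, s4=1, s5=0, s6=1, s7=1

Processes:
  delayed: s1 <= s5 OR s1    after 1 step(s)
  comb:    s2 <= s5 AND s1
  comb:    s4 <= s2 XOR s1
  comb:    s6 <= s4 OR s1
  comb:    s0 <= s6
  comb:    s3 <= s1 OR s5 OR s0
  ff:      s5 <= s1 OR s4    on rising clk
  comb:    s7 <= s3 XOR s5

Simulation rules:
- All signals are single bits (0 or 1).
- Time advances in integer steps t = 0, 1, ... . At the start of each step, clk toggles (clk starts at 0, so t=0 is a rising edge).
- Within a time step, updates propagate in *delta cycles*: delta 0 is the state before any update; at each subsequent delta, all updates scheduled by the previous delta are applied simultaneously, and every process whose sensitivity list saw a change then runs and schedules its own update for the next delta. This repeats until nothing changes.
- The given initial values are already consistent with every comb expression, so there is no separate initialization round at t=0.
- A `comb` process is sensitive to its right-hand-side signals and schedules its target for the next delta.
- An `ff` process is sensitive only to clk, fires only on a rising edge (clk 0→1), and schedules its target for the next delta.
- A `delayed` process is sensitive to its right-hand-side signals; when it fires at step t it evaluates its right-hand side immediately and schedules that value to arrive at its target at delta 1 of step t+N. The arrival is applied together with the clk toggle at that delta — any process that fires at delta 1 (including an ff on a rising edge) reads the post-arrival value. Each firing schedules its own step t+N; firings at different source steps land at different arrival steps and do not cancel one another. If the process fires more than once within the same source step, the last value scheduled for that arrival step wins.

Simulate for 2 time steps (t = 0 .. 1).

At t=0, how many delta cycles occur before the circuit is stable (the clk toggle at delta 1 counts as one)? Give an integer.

4

t=0 Δ0: s6=1 s2=0 s1=1 s7=1 s5=0 s4=1 clk=0 s3=1 s0=1
  Δ1: clk:0→1
  Δ2: s5:0→1
  Δ3: s2:0→1, s7:1→0
  Δ4: s4:1→0
  (4Δ to stable)
t=1 Δ0: s6=1 s2=1 s1=1 s7=0 s5=1 s4=0 clk=1 s3=1 s0=1
  Δ1: clk:1→0
  (1Δ to stable)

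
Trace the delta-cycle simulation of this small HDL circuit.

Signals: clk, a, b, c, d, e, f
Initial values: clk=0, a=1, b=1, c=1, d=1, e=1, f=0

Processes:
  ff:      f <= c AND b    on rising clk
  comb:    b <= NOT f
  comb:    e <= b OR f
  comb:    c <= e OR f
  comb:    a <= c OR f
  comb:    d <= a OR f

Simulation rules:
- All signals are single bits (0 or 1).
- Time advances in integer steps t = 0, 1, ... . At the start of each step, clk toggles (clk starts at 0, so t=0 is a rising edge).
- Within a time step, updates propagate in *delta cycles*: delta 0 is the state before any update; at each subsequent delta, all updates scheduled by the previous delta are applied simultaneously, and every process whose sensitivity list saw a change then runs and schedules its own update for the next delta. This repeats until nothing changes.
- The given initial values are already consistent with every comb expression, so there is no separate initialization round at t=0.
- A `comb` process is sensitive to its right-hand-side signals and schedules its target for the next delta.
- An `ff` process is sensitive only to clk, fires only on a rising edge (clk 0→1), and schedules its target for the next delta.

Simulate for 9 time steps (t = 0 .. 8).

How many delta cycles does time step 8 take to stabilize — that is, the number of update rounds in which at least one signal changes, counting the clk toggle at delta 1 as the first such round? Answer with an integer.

3

t0.Δ0 f=0 clk=0 d=1 e=1 c=1 b=1 a=1
t0.Δ1 f=0 clk=1 d=1 e=1 c=1 b=1 a=1
t0.Δ2 f=1 clk=1 d=1 e=1 c=1 b=1 a=1
t0.Δ3 f=1 clk=1 d=1 e=1 c=1 b=0 a=1
t1.Δ0 f=1 clk=1 d=1 e=1 c=1 b=0 a=1
t1.Δ1 f=1 clk=0 d=1 e=1 c=1 b=0 a=1
t2.Δ0 f=1 clk=0 d=1 e=1 c=1 b=0 a=1
t2.Δ1 f=1 clk=1 d=1 e=1 c=1 b=0 a=1
t2.Δ2 f=0 clk=1 d=1 e=1 c=1 b=0 a=1
t2.Δ3 f=0 clk=1 d=1 e=0 c=1 b=1 a=1
t2.Δ4 f=0 clk=1 d=1 e=1 c=0 b=1 a=1
t2.Δ5 f=0 clk=1 d=1 e=1 c=1 b=1 a=0
t2.Δ6 f=0 clk=1 d=0 e=1 c=1 b=1 a=1
t2.Δ7 f=0 clk=1 d=1 e=1 c=1 b=1 a=1
t3.Δ0 f=0 clk=1 d=1 e=1 c=1 b=1 a=1
t3.Δ1 f=0 clk=0 d=1 e=1 c=1 b=1 a=1
t4.Δ0 f=0 clk=0 d=1 e=1 c=1 b=1 a=1
t4.Δ1 f=0 clk=1 d=1 e=1 c=1 b=1 a=1
t4.Δ2 f=1 clk=1 d=1 e=1 c=1 b=1 a=1
t4.Δ3 f=1 clk=1 d=1 e=1 c=1 b=0 a=1
t5.Δ0 f=1 clk=1 d=1 e=1 c=1 b=0 a=1
t5.Δ1 f=1 clk=0 d=1 e=1 c=1 b=0 a=1
t6.Δ0 f=1 clk=0 d=1 e=1 c=1 b=0 a=1
t6.Δ1 f=1 clk=1 d=1 e=1 c=1 b=0 a=1
t6.Δ2 f=0 clk=1 d=1 e=1 c=1 b=0 a=1
t6.Δ3 f=0 clk=1 d=1 e=0 c=1 b=1 a=1
t6.Δ4 f=0 clk=1 d=1 e=1 c=0 b=1 a=1
t6.Δ5 f=0 clk=1 d=1 e=1 c=1 b=1 a=0
t6.Δ6 f=0 clk=1 d=0 e=1 c=1 b=1 a=1
t6.Δ7 f=0 clk=1 d=1 e=1 c=1 b=1 a=1
t7.Δ0 f=0 clk=1 d=1 e=1 c=1 b=1 a=1
t7.Δ1 f=0 clk=0 d=1 e=1 c=1 b=1 a=1
t8.Δ0 f=0 clk=0 d=1 e=1 c=1 b=1 a=1
t8.Δ1 f=0 clk=1 d=1 e=1 c=1 b=1 a=1
t8.Δ2 f=1 clk=1 d=1 e=1 c=1 b=1 a=1
t8.Δ3 f=1 clk=1 d=1 e=1 c=1 b=0 a=1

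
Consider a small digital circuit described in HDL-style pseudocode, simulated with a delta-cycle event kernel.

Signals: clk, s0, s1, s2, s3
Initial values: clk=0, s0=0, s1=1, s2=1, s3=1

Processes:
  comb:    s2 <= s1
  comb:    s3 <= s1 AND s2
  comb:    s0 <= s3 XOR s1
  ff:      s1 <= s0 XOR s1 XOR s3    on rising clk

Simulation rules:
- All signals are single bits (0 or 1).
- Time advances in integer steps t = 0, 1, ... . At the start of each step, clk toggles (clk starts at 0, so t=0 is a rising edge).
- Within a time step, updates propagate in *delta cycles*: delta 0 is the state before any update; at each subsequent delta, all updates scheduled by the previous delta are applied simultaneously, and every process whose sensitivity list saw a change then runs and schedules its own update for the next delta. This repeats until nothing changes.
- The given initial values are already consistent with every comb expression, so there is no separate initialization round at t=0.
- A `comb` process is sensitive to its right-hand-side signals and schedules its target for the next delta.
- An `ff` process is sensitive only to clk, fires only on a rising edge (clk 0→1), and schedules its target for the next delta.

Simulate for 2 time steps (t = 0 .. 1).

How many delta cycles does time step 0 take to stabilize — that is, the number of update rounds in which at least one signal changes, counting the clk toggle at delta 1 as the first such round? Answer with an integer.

t0.Δ0 s3=1 clk=0 s1=1 s0=0 s2=1
t0.Δ1 s3=1 clk=1 s1=1 s0=0 s2=1
t0.Δ2 s3=1 clk=1 s1=0 s0=0 s2=1
t0.Δ3 s3=0 clk=1 s1=0 s0=1 s2=0
t0.Δ4 s3=0 clk=1 s1=0 s0=0 s2=0
t1.Δ0 s3=0 clk=1 s1=0 s0=0 s2=0
t1.Δ1 s3=0 clk=0 s1=0 s0=0 s2=0

4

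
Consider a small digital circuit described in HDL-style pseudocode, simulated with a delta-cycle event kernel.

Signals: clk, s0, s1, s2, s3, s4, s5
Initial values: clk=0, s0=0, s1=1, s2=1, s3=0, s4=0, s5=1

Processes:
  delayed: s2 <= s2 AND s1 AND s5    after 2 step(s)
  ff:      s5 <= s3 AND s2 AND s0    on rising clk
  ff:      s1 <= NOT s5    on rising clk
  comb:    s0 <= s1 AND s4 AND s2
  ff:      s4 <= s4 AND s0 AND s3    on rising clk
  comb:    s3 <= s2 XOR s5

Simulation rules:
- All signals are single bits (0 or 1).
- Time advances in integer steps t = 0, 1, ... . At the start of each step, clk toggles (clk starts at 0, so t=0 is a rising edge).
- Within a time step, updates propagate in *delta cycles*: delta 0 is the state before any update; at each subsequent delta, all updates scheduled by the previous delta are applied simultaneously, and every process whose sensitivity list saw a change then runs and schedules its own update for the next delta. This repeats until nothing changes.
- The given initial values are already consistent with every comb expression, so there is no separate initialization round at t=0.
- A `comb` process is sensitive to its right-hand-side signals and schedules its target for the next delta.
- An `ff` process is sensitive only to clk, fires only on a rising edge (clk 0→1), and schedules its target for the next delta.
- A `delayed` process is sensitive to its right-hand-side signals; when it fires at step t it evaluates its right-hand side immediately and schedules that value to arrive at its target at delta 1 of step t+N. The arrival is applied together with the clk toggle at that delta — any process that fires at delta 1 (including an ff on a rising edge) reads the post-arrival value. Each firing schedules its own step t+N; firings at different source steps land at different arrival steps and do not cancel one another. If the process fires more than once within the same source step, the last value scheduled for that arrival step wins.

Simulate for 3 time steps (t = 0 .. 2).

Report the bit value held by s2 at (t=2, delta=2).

0

t0.Δ0 s2=1 s0=0 s5=1 clk=0 s4=0 s1=1 s3=0
t0.Δ1 s2=1 s0=0 s5=1 clk=1 s4=0 s1=1 s3=0
t0.Δ2 s2=1 s0=0 s5=0 clk=1 s4=0 s1=0 s3=0
t0.Δ3 s2=1 s0=0 s5=0 clk=1 s4=0 s1=0 s3=1
t1.Δ0 s2=1 s0=0 s5=0 clk=1 s4=0 s1=0 s3=1
t1.Δ1 s2=1 s0=0 s5=0 clk=0 s4=0 s1=0 s3=1
t2.Δ0 s2=1 s0=0 s5=0 clk=0 s4=0 s1=0 s3=1
t2.Δ1 s2=0 s0=0 s5=0 clk=1 s4=0 s1=0 s3=1
t2.Δ2 s2=0 s0=0 s5=0 clk=1 s4=0 s1=1 s3=0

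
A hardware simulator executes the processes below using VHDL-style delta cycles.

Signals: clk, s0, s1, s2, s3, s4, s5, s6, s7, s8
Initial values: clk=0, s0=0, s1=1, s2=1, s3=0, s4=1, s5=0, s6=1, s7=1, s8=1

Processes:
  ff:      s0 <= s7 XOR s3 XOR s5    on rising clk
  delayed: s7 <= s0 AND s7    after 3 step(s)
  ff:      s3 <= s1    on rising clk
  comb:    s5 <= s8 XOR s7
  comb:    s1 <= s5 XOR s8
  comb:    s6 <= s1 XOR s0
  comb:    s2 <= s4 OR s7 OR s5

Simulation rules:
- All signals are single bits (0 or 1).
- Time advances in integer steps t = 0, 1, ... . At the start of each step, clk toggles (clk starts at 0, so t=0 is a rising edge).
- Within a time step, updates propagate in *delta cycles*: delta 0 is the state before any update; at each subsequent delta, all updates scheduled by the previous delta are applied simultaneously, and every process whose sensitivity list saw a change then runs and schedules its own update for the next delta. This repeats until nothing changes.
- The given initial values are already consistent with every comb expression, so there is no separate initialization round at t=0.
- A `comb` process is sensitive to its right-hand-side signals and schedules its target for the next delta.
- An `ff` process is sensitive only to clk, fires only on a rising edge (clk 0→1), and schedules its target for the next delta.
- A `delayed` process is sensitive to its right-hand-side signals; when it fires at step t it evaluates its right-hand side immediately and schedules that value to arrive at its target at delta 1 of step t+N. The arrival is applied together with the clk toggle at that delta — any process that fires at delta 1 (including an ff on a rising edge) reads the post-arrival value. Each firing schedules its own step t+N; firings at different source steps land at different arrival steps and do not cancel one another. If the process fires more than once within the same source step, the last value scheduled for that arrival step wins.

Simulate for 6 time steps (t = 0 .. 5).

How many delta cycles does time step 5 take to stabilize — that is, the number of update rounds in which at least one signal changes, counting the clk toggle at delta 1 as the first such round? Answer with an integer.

t=0 Δ0: s1=1 s6=1 s8=1 s0=0 s5=0 s7=1 clk=0 s4=1 s3=0 s2=1
  Δ1: clk:0→1
  Δ2: s0:0→1, s3:0→1
  Δ3: s6:1→0
  (3Δ to stable)
t=1 Δ0: s1=1 s6=0 s8=1 s0=1 s5=0 s7=1 clk=1 s4=1 s3=1 s2=1
  Δ1: clk:1→0
  (1Δ to stable)
t=2 Δ0: s1=1 s6=0 s8=1 s0=1 s5=0 s7=1 clk=0 s4=1 s3=1 s2=1
  Δ1: clk:0→1
  Δ2: s0:1→0
  Δ3: s6:0→1
  (3Δ to stable)
t=3 Δ0: s1=1 s6=1 s8=1 s0=0 s5=0 s7=1 clk=1 s4=1 s3=1 s2=1
  Δ1: clk:1→0
  (1Δ to stable)
t=4 Δ0: s1=1 s6=1 s8=1 s0=0 s5=0 s7=1 clk=0 s4=1 s3=1 s2=1
  Δ1: clk:0→1
  (1Δ to stable)
t=5 Δ0: s1=1 s6=1 s8=1 s0=0 s5=0 s7=1 clk=1 s4=1 s3=1 s2=1
  Δ1: s7:1→0, clk:1→0
  Δ2: s5:0→1
  Δ3: s1:1→0
  Δ4: s6:1→0
  (4Δ to stable)

4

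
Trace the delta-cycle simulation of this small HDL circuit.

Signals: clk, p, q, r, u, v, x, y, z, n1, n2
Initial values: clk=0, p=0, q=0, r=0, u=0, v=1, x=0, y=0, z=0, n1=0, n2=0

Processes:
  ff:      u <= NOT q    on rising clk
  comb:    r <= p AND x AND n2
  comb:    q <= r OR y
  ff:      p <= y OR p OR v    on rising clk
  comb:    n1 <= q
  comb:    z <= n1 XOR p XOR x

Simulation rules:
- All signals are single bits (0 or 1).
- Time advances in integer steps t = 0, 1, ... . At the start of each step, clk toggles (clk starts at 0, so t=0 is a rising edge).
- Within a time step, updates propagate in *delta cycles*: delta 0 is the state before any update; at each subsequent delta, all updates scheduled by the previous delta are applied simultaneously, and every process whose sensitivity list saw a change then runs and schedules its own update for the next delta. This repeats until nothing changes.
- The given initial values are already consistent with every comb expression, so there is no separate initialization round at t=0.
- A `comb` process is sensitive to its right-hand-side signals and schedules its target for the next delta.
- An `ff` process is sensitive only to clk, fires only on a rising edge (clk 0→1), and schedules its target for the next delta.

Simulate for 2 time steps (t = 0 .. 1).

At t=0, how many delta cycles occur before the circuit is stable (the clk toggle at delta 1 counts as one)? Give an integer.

3

[bits: u,q,y,r,clk,n2,n1,v,x,p,z]
t=0: Δ0=00000001000 Δ1=00001001000 Δ2=10001001010 Δ3=10001001011 | 3Δ
t=1: Δ0=10001001011 Δ1=10000001011 | 1Δ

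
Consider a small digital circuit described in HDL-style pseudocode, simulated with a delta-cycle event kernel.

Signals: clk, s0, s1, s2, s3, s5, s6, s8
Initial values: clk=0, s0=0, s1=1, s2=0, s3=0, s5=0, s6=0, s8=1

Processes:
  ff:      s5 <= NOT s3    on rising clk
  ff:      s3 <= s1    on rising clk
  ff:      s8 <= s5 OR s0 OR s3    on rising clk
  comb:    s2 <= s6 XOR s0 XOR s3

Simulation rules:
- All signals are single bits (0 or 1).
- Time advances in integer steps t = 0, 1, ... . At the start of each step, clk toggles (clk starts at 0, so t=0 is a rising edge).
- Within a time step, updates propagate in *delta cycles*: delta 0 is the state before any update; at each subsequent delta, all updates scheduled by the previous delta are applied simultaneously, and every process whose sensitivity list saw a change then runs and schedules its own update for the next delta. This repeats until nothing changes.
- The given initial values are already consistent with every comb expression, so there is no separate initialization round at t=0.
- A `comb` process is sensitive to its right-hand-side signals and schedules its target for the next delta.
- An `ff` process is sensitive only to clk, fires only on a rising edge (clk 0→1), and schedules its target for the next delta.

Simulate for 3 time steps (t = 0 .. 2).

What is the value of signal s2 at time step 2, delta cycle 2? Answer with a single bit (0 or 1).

[bits: s2,s5,s6,s0,s3,s8,clk,s1]
t=0: Δ0=00000101 Δ1=00000111 Δ2=01001011 Δ3=11001011 | 3Δ
t=1: Δ0=11001011 Δ1=11001001 | 1Δ
t=2: Δ0=11001001 Δ1=11001011 Δ2=10001111 | 2Δ

1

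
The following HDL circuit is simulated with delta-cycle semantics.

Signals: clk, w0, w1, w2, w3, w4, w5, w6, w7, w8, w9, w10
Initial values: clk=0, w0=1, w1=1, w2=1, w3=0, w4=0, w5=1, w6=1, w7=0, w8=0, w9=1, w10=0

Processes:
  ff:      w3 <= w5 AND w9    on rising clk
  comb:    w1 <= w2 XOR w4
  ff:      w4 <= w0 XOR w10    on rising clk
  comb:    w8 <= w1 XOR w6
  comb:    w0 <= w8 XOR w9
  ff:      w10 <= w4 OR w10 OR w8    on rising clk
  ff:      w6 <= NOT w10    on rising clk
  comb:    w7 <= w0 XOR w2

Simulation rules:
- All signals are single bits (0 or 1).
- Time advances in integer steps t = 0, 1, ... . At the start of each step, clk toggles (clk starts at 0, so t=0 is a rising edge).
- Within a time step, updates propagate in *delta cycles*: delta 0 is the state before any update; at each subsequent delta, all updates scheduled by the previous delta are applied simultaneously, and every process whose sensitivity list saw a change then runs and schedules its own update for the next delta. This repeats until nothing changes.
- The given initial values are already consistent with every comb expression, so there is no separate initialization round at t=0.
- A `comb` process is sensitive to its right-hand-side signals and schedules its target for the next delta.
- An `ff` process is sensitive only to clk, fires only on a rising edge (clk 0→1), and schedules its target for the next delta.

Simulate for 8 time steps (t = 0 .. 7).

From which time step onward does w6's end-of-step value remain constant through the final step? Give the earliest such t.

[bits: w8,clk,w2,w1,w9,w6,w0,w4,w7,w10,w3,w5]
t=0: Δ0=001111100001 Δ1=011111100001 Δ2=011111110011 Δ3=011011110011 Δ4=111011110011 Δ5=111011010011 Δ6=111011011011 | 6Δ
t=1: Δ0=111011011011 Δ1=101011011011 | 1Δ
t=2: Δ0=101011011011 Δ1=111011011011 Δ2=111011001111 Δ3=111111001111 Δ4=011111001111 Δ5=011111101111 Δ6=011111100111 | 6Δ
t=3: Δ0=011111100111 Δ1=001111100111 | 1Δ
t=4: Δ0=001111100111 Δ1=011111100111 Δ2=011110100111 Δ3=111110100111 Δ4=111110000111 Δ5=111110001111 | 5Δ
t=5: Δ0=111110001111 Δ1=101110001111 | 1Δ
t=6: Δ0=101110001111 Δ1=111110001111 Δ2=111110011111 Δ3=111010011111 Δ4=011010011111 Δ5=011010111111 Δ6=011010110111 | 6Δ
t=7: Δ0=011010110111 Δ1=001010110111 | 1Δ

4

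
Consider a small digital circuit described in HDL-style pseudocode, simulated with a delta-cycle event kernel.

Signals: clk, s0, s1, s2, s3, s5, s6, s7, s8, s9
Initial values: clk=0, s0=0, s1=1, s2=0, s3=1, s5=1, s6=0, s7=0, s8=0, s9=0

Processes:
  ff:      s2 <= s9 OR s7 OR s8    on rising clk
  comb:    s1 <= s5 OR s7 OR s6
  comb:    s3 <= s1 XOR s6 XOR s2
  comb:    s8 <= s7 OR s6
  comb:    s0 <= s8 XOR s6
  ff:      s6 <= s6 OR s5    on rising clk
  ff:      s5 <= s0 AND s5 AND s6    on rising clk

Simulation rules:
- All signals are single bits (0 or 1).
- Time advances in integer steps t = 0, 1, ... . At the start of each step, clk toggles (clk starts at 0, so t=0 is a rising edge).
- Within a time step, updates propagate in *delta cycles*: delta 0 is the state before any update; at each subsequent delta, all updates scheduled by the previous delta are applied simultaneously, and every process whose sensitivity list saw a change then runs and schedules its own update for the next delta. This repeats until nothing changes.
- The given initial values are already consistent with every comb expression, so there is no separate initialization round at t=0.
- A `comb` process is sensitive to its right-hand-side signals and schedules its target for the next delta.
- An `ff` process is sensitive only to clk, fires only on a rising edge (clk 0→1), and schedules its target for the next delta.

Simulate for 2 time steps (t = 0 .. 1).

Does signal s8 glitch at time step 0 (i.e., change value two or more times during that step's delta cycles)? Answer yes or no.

t=0 Δ0: s0=0 clk=0 s3=1 s5=1 s6=0 s9=0 s2=0 s1=1 s7=0 s8=0
  Δ1: clk:0→1
  Δ2: s5:1→0, s6:0→1
  Δ3: s0:0→1, s3:1→0, s8:0→1
  Δ4: s0:1→0
  (4Δ to stable)
t=1 Δ0: s0=0 clk=1 s3=0 s5=0 s6=1 s9=0 s2=0 s1=1 s7=0 s8=1
  Δ1: clk:1→0
  (1Δ to stable)

no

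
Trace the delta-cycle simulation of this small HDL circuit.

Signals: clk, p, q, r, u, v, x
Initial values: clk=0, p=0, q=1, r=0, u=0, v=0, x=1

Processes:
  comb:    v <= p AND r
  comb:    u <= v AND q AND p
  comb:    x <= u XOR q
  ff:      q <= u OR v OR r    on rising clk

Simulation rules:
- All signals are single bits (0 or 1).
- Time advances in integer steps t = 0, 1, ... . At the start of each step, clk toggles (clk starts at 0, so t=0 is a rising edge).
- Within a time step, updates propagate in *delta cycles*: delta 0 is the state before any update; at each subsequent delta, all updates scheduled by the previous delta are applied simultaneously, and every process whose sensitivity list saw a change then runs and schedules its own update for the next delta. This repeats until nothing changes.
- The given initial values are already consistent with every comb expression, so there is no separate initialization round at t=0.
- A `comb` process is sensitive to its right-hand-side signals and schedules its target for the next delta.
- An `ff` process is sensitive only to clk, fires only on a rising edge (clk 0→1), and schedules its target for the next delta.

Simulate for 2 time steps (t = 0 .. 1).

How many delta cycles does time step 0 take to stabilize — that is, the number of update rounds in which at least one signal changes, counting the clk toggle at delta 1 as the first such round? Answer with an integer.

t=0 Δ0: p=0 q=1 u=0 v=0 x=1 r=0 clk=0
  Δ1: clk:0→1
  Δ2: q:1→0
  Δ3: x:1→0
  (3Δ to stable)
t=1 Δ0: p=0 q=0 u=0 v=0 x=0 r=0 clk=1
  Δ1: clk:1→0
  (1Δ to stable)

3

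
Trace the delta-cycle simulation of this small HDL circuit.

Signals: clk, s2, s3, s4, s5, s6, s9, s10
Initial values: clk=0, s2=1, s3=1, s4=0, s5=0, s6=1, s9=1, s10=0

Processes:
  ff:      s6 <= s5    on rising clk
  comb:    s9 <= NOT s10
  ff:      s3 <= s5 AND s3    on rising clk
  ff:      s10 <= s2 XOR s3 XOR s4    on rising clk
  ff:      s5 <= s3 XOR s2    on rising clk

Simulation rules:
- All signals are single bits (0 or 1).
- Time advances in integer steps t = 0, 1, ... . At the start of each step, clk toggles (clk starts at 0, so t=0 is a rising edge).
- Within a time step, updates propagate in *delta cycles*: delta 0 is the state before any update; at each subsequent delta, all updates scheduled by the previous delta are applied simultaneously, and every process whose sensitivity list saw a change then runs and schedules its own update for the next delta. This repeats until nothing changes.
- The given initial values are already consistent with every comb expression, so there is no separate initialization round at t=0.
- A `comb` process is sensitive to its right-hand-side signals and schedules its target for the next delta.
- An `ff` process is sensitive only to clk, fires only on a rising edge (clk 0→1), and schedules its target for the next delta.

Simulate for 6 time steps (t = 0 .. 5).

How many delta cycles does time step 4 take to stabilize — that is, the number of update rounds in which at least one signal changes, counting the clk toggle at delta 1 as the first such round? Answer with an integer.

2

t0.Δ0 s2=1 clk=0 s3=1 s6=1 s4=0 s9=1 s10=0 s5=0
t0.Δ1 s2=1 clk=1 s3=1 s6=1 s4=0 s9=1 s10=0 s5=0
t0.Δ2 s2=1 clk=1 s3=0 s6=0 s4=0 s9=1 s10=0 s5=0
t1.Δ0 s2=1 clk=1 s3=0 s6=0 s4=0 s9=1 s10=0 s5=0
t1.Δ1 s2=1 clk=0 s3=0 s6=0 s4=0 s9=1 s10=0 s5=0
t2.Δ0 s2=1 clk=0 s3=0 s6=0 s4=0 s9=1 s10=0 s5=0
t2.Δ1 s2=1 clk=1 s3=0 s6=0 s4=0 s9=1 s10=0 s5=0
t2.Δ2 s2=1 clk=1 s3=0 s6=0 s4=0 s9=1 s10=1 s5=1
t2.Δ3 s2=1 clk=1 s3=0 s6=0 s4=0 s9=0 s10=1 s5=1
t3.Δ0 s2=1 clk=1 s3=0 s6=0 s4=0 s9=0 s10=1 s5=1
t3.Δ1 s2=1 clk=0 s3=0 s6=0 s4=0 s9=0 s10=1 s5=1
t4.Δ0 s2=1 clk=0 s3=0 s6=0 s4=0 s9=0 s10=1 s5=1
t4.Δ1 s2=1 clk=1 s3=0 s6=0 s4=0 s9=0 s10=1 s5=1
t4.Δ2 s2=1 clk=1 s3=0 s6=1 s4=0 s9=0 s10=1 s5=1
t5.Δ0 s2=1 clk=1 s3=0 s6=1 s4=0 s9=0 s10=1 s5=1
t5.Δ1 s2=1 clk=0 s3=0 s6=1 s4=0 s9=0 s10=1 s5=1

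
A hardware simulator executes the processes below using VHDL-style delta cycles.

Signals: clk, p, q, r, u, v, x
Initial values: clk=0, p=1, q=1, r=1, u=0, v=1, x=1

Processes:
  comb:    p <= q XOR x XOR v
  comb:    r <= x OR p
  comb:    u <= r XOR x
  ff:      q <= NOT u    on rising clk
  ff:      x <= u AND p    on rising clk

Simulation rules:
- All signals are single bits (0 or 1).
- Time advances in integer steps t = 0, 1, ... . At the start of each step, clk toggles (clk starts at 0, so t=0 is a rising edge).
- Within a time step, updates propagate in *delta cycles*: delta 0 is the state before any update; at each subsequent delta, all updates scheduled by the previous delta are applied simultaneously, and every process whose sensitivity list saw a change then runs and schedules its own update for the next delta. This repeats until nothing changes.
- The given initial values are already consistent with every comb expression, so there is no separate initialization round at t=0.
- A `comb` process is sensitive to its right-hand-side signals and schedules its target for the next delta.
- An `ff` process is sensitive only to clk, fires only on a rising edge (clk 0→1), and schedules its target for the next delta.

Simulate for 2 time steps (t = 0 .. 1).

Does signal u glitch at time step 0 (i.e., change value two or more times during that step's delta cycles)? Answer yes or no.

yes

t=0 Δ0: x=1 r=1 clk=0 q=1 v=1 p=1 u=0
  Δ1: clk:0→1
  Δ2: x:1→0
  Δ3: p:1→0, u:0→1
  Δ4: r:1→0
  Δ5: u:1→0
  (5Δ to stable)
t=1 Δ0: x=0 r=0 clk=1 q=1 v=1 p=0 u=0
  Δ1: clk:1→0
  (1Δ to stable)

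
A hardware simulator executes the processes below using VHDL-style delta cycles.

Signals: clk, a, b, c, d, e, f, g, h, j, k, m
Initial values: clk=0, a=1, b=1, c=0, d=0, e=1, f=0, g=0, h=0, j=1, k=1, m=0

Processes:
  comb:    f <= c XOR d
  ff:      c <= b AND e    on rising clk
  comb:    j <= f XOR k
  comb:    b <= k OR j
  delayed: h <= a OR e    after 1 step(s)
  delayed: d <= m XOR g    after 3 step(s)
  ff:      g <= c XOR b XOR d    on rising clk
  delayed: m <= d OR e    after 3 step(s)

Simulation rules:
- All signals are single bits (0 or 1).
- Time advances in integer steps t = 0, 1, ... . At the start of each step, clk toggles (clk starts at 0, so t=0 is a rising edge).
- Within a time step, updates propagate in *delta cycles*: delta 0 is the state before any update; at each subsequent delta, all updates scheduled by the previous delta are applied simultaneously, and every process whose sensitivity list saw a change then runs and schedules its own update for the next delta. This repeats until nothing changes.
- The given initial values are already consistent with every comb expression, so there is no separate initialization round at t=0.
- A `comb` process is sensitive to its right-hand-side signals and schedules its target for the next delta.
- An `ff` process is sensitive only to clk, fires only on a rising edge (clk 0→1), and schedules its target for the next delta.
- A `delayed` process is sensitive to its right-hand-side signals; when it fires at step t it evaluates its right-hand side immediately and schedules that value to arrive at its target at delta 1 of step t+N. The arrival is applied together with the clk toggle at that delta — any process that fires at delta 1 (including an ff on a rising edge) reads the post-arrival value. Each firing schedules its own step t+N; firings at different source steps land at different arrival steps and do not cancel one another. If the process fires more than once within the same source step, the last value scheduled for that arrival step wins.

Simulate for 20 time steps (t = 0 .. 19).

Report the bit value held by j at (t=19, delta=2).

t=0 Δ0: b=1 a=1 c=0 clk=0 f=0 e=1 g=0 h=0 k=1 d=0 j=1 m=0
  Δ1: clk:0→1
  Δ2: c:0→1, g:0→1
  Δ3: f:0→1
  Δ4: j:1→0
  (4Δ to stable)
t=1 Δ0: b=1 a=1 c=1 clk=1 f=1 e=1 g=1 h=0 k=1 d=0 j=0 m=0
  Δ1: clk:1→0
  (1Δ to stable)
t=2 Δ0: b=1 a=1 c=1 clk=0 f=1 e=1 g=1 h=0 k=1 d=0 j=0 m=0
  Δ1: clk:0→1
  Δ2: g:1→0
  (2Δ to stable)
t=3 Δ0: b=1 a=1 c=1 clk=1 f=1 e=1 g=0 h=0 k=1 d=0 j=0 m=0
  Δ1: clk:1→0, d:0→1
  Δ2: f:1→0
  Δ3: j:0→1
  (3Δ to stable)
t=4 Δ0: b=1 a=1 c=1 clk=0 f=0 e=1 g=0 h=0 k=1 d=1 j=1 m=0
  Δ1: clk:0→1
  Δ2: g:0→1
  (2Δ to stable)
t=5 Δ0: b=1 a=1 c=1 clk=1 f=0 e=1 g=1 h=0 k=1 d=1 j=1 m=0
  Δ1: clk:1→0, d:1→0
  Δ2: f:0→1
  Δ3: j:1→0
  (3Δ to stable)
t=6 Δ0: b=1 a=1 c=1 clk=0 f=1 e=1 g=1 h=0 k=1 d=0 j=0 m=0
  Δ1: clk:0→1, m:0→1
  Δ2: g:1→0
  (2Δ to stable)
t=7 Δ0: b=1 a=1 c=1 clk=1 f=1 e=1 g=0 h=0 k=1 d=0 j=0 m=1
  Δ1: clk:1→0, d:0→1
  Δ2: f:1→0
  Δ3: j:0→1
  (3Δ to stable)
t=8 Δ0: b=1 a=1 c=1 clk=0 f=0 e=1 g=0 h=0 k=1 d=1 j=1 m=1
  Δ1: clk:0→1
  Δ2: g:0→1
  (2Δ to stable)
t=9 Δ0: b=1 a=1 c=1 clk=1 f=0 e=1 g=1 h=0 k=1 d=1 j=1 m=1
  Δ1: clk:1→0
  (1Δ to stable)
t=10 Δ0: b=1 a=1 c=1 clk=0 f=0 e=1 g=1 h=0 k=1 d=1 j=1 m=1
  Δ1: clk:0→1
  (1Δ to stable)
t=11 Δ0: b=1 a=1 c=1 clk=1 f=0 e=1 g=1 h=0 k=1 d=1 j=1 m=1
  Δ1: clk:1→0, d:1→0
  Δ2: f:0→1
  Δ3: j:1→0
  (3Δ to stable)
t=12 Δ0: b=1 a=1 c=1 clk=0 f=1 e=1 g=1 h=0 k=1 d=0 j=0 m=1
  Δ1: clk:0→1
  Δ2: g:1→0
  (2Δ to stable)
t=13 Δ0: b=1 a=1 c=1 clk=1 f=1 e=1 g=0 h=0 k=1 d=0 j=0 m=1
  Δ1: clk:1→0
  (1Δ to stable)
t=14 Δ0: b=1 a=1 c=1 clk=0 f=1 e=1 g=0 h=0 k=1 d=0 j=0 m=1
  Δ1: clk:0→1
  (1Δ to stable)
t=15 Δ0: b=1 a=1 c=1 clk=1 f=1 e=1 g=0 h=0 k=1 d=0 j=0 m=1
  Δ1: clk:1→0, d:0→1
  Δ2: f:1→0
  Δ3: j:0→1
  (3Δ to stable)
t=16 Δ0: b=1 a=1 c=1 clk=0 f=0 e=1 g=0 h=0 k=1 d=1 j=1 m=1
  Δ1: clk:0→1
  Δ2: g:0→1
  (2Δ to stable)
t=17 Δ0: b=1 a=1 c=1 clk=1 f=0 e=1 g=1 h=0 k=1 d=1 j=1 m=1
  Δ1: clk:1→0
  (1Δ to stable)
t=18 Δ0: b=1 a=1 c=1 clk=0 f=0 e=1 g=1 h=0 k=1 d=1 j=1 m=1
  Δ1: clk:0→1
  (1Δ to stable)
t=19 Δ0: b=1 a=1 c=1 clk=1 f=0 e=1 g=1 h=0 k=1 d=1 j=1 m=1
  Δ1: clk:1→0, d:1→0
  Δ2: f:0→1
  Δ3: j:1→0
  (3Δ to stable)

1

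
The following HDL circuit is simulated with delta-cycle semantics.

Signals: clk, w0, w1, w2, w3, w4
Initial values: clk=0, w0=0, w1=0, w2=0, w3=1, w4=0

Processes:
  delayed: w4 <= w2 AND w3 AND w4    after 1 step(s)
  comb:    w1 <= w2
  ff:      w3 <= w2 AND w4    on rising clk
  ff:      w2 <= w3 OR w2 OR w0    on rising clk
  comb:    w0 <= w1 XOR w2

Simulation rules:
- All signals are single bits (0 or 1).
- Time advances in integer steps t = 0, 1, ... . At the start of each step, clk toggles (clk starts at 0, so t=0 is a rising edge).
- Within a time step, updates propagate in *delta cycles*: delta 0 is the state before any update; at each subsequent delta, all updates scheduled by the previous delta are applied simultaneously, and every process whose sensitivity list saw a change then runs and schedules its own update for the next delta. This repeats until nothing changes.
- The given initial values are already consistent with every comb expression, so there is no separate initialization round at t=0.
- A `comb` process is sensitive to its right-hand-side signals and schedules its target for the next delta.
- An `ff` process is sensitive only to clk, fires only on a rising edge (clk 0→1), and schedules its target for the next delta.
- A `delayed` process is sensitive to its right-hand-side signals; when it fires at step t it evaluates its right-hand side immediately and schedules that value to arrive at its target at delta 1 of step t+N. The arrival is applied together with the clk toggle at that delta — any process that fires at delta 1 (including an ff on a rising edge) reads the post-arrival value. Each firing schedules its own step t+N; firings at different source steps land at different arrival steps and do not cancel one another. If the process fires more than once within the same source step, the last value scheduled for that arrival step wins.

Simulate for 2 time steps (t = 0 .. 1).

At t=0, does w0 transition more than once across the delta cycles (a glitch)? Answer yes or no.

t0.Δ0 w4=0 w3=1 w0=0 clk=0 w2=0 w1=0
t0.Δ1 w4=0 w3=1 w0=0 clk=1 w2=0 w1=0
t0.Δ2 w4=0 w3=0 w0=0 clk=1 w2=1 w1=0
t0.Δ3 w4=0 w3=0 w0=1 clk=1 w2=1 w1=1
t0.Δ4 w4=0 w3=0 w0=0 clk=1 w2=1 w1=1
t1.Δ0 w4=0 w3=0 w0=0 clk=1 w2=1 w1=1
t1.Δ1 w4=0 w3=0 w0=0 clk=0 w2=1 w1=1

yes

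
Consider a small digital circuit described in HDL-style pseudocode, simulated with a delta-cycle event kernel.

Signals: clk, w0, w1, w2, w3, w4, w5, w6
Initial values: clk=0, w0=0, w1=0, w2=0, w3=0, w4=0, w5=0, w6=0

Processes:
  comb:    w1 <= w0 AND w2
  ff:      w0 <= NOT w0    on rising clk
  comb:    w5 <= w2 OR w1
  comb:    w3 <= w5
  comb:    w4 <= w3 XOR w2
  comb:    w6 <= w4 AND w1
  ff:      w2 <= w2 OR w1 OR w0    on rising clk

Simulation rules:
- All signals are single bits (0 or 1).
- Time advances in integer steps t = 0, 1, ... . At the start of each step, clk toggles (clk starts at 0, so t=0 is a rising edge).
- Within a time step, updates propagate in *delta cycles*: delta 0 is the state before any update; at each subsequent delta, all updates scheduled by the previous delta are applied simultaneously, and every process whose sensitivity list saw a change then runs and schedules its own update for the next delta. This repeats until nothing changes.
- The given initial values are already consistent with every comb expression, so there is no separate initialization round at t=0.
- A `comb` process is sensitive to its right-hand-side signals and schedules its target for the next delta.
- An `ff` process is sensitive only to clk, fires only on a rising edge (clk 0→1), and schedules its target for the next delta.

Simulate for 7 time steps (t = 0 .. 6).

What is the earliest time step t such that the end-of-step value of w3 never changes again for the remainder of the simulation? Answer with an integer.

2

t=0 Δ0: w1=0 w3=0 w2=0 w6=0 w0=0 w4=0 clk=0 w5=0
  Δ1: clk:0→1
  Δ2: w0:0→1
  (2Δ to stable)
t=1 Δ0: w1=0 w3=0 w2=0 w6=0 w0=1 w4=0 clk=1 w5=0
  Δ1: clk:1→0
  (1Δ to stable)
t=2 Δ0: w1=0 w3=0 w2=0 w6=0 w0=1 w4=0 clk=0 w5=0
  Δ1: clk:0→1
  Δ2: w2:0→1, w0:1→0
  Δ3: w4:0→1, w5:0→1
  Δ4: w3:0→1
  Δ5: w4:1→0
  (5Δ to stable)
t=3 Δ0: w1=0 w3=1 w2=1 w6=0 w0=0 w4=0 clk=1 w5=1
  Δ1: clk:1→0
  (1Δ to stable)
t=4 Δ0: w1=0 w3=1 w2=1 w6=0 w0=0 w4=0 clk=0 w5=1
  Δ1: clk:0→1
  Δ2: w0:0→1
  Δ3: w1:0→1
  (3Δ to stable)
t=5 Δ0: w1=1 w3=1 w2=1 w6=0 w0=1 w4=0 clk=1 w5=1
  Δ1: clk:1→0
  (1Δ to stable)
t=6 Δ0: w1=1 w3=1 w2=1 w6=0 w0=1 w4=0 clk=0 w5=1
  Δ1: clk:0→1
  Δ2: w0:1→0
  Δ3: w1:1→0
  (3Δ to stable)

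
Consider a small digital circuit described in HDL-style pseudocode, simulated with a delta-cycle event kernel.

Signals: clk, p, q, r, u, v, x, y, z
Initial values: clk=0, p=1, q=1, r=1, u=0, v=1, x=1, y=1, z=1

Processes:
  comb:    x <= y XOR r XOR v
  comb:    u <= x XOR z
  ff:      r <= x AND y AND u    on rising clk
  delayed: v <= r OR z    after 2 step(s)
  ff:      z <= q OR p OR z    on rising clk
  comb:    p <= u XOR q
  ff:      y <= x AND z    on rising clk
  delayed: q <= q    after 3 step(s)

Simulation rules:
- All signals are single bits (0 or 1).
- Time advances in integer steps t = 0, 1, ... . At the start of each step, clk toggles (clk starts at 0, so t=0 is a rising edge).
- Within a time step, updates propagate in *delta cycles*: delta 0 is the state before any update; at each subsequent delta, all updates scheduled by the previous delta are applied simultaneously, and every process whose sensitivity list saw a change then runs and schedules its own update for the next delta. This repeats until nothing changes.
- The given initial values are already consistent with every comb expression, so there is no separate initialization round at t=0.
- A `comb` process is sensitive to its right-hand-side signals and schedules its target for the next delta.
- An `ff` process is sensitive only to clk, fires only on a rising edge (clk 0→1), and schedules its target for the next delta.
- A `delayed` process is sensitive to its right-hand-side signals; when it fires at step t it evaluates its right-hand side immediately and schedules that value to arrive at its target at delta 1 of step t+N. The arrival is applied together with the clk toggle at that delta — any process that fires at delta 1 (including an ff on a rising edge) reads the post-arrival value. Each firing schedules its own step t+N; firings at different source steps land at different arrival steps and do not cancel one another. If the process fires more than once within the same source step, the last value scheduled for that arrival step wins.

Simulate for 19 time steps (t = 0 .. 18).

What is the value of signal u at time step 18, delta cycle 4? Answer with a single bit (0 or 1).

0

t0.Δ0 y=1 z=1 p=1 clk=0 x=1 q=1 u=0 r=1 v=1
t0.Δ1 y=1 z=1 p=1 clk=1 x=1 q=1 u=0 r=1 v=1
t0.Δ2 y=1 z=1 p=1 clk=1 x=1 q=1 u=0 r=0 v=1
t0.Δ3 y=1 z=1 p=1 clk=1 x=0 q=1 u=0 r=0 v=1
t0.Δ4 y=1 z=1 p=1 clk=1 x=0 q=1 u=1 r=0 v=1
t0.Δ5 y=1 z=1 p=0 clk=1 x=0 q=1 u=1 r=0 v=1
t1.Δ0 y=1 z=1 p=0 clk=1 x=0 q=1 u=1 r=0 v=1
t1.Δ1 y=1 z=1 p=0 clk=0 x=0 q=1 u=1 r=0 v=1
t2.Δ0 y=1 z=1 p=0 clk=0 x=0 q=1 u=1 r=0 v=1
t2.Δ1 y=1 z=1 p=0 clk=1 x=0 q=1 u=1 r=0 v=1
t2.Δ2 y=0 z=1 p=0 clk=1 x=0 q=1 u=1 r=0 v=1
t2.Δ3 y=0 z=1 p=0 clk=1 x=1 q=1 u=1 r=0 v=1
t2.Δ4 y=0 z=1 p=0 clk=1 x=1 q=1 u=0 r=0 v=1
t2.Δ5 y=0 z=1 p=1 clk=1 x=1 q=1 u=0 r=0 v=1
t3.Δ0 y=0 z=1 p=1 clk=1 x=1 q=1 u=0 r=0 v=1
t3.Δ1 y=0 z=1 p=1 clk=0 x=1 q=1 u=0 r=0 v=1
t4.Δ0 y=0 z=1 p=1 clk=0 x=1 q=1 u=0 r=0 v=1
t4.Δ1 y=0 z=1 p=1 clk=1 x=1 q=1 u=0 r=0 v=1
t4.Δ2 y=1 z=1 p=1 clk=1 x=1 q=1 u=0 r=0 v=1
t4.Δ3 y=1 z=1 p=1 clk=1 x=0 q=1 u=0 r=0 v=1
t4.Δ4 y=1 z=1 p=1 clk=1 x=0 q=1 u=1 r=0 v=1
t4.Δ5 y=1 z=1 p=0 clk=1 x=0 q=1 u=1 r=0 v=1
t5.Δ0 y=1 z=1 p=0 clk=1 x=0 q=1 u=1 r=0 v=1
t5.Δ1 y=1 z=1 p=0 clk=0 x=0 q=1 u=1 r=0 v=1
t6.Δ0 y=1 z=1 p=0 clk=0 x=0 q=1 u=1 r=0 v=1
t6.Δ1 y=1 z=1 p=0 clk=1 x=0 q=1 u=1 r=0 v=1
t6.Δ2 y=0 z=1 p=0 clk=1 x=0 q=1 u=1 r=0 v=1
t6.Δ3 y=0 z=1 p=0 clk=1 x=1 q=1 u=1 r=0 v=1
t6.Δ4 y=0 z=1 p=0 clk=1 x=1 q=1 u=0 r=0 v=1
t6.Δ5 y=0 z=1 p=1 clk=1 x=1 q=1 u=0 r=0 v=1
t7.Δ0 y=0 z=1 p=1 clk=1 x=1 q=1 u=0 r=0 v=1
t7.Δ1 y=0 z=1 p=1 clk=0 x=1 q=1 u=0 r=0 v=1
t8.Δ0 y=0 z=1 p=1 clk=0 x=1 q=1 u=0 r=0 v=1
t8.Δ1 y=0 z=1 p=1 clk=1 x=1 q=1 u=0 r=0 v=1
t8.Δ2 y=1 z=1 p=1 clk=1 x=1 q=1 u=0 r=0 v=1
t8.Δ3 y=1 z=1 p=1 clk=1 x=0 q=1 u=0 r=0 v=1
t8.Δ4 y=1 z=1 p=1 clk=1 x=0 q=1 u=1 r=0 v=1
t8.Δ5 y=1 z=1 p=0 clk=1 x=0 q=1 u=1 r=0 v=1
t9.Δ0 y=1 z=1 p=0 clk=1 x=0 q=1 u=1 r=0 v=1
t9.Δ1 y=1 z=1 p=0 clk=0 x=0 q=1 u=1 r=0 v=1
t10.Δ0 y=1 z=1 p=0 clk=0 x=0 q=1 u=1 r=0 v=1
t10.Δ1 y=1 z=1 p=0 clk=1 x=0 q=1 u=1 r=0 v=1
t10.Δ2 y=0 z=1 p=0 clk=1 x=0 q=1 u=1 r=0 v=1
t10.Δ3 y=0 z=1 p=0 clk=1 x=1 q=1 u=1 r=0 v=1
t10.Δ4 y=0 z=1 p=0 clk=1 x=1 q=1 u=0 r=0 v=1
t10.Δ5 y=0 z=1 p=1 clk=1 x=1 q=1 u=0 r=0 v=1
t11.Δ0 y=0 z=1 p=1 clk=1 x=1 q=1 u=0 r=0 v=1
t11.Δ1 y=0 z=1 p=1 clk=0 x=1 q=1 u=0 r=0 v=1
t12.Δ0 y=0 z=1 p=1 clk=0 x=1 q=1 u=0 r=0 v=1
t12.Δ1 y=0 z=1 p=1 clk=1 x=1 q=1 u=0 r=0 v=1
t12.Δ2 y=1 z=1 p=1 clk=1 x=1 q=1 u=0 r=0 v=1
t12.Δ3 y=1 z=1 p=1 clk=1 x=0 q=1 u=0 r=0 v=1
t12.Δ4 y=1 z=1 p=1 clk=1 x=0 q=1 u=1 r=0 v=1
t12.Δ5 y=1 z=1 p=0 clk=1 x=0 q=1 u=1 r=0 v=1
t13.Δ0 y=1 z=1 p=0 clk=1 x=0 q=1 u=1 r=0 v=1
t13.Δ1 y=1 z=1 p=0 clk=0 x=0 q=1 u=1 r=0 v=1
t14.Δ0 y=1 z=1 p=0 clk=0 x=0 q=1 u=1 r=0 v=1
t14.Δ1 y=1 z=1 p=0 clk=1 x=0 q=1 u=1 r=0 v=1
t14.Δ2 y=0 z=1 p=0 clk=1 x=0 q=1 u=1 r=0 v=1
t14.Δ3 y=0 z=1 p=0 clk=1 x=1 q=1 u=1 r=0 v=1
t14.Δ4 y=0 z=1 p=0 clk=1 x=1 q=1 u=0 r=0 v=1
t14.Δ5 y=0 z=1 p=1 clk=1 x=1 q=1 u=0 r=0 v=1
t15.Δ0 y=0 z=1 p=1 clk=1 x=1 q=1 u=0 r=0 v=1
t15.Δ1 y=0 z=1 p=1 clk=0 x=1 q=1 u=0 r=0 v=1
t16.Δ0 y=0 z=1 p=1 clk=0 x=1 q=1 u=0 r=0 v=1
t16.Δ1 y=0 z=1 p=1 clk=1 x=1 q=1 u=0 r=0 v=1
t16.Δ2 y=1 z=1 p=1 clk=1 x=1 q=1 u=0 r=0 v=1
t16.Δ3 y=1 z=1 p=1 clk=1 x=0 q=1 u=0 r=0 v=1
t16.Δ4 y=1 z=1 p=1 clk=1 x=0 q=1 u=1 r=0 v=1
t16.Δ5 y=1 z=1 p=0 clk=1 x=0 q=1 u=1 r=0 v=1
t17.Δ0 y=1 z=1 p=0 clk=1 x=0 q=1 u=1 r=0 v=1
t17.Δ1 y=1 z=1 p=0 clk=0 x=0 q=1 u=1 r=0 v=1
t18.Δ0 y=1 z=1 p=0 clk=0 x=0 q=1 u=1 r=0 v=1
t18.Δ1 y=1 z=1 p=0 clk=1 x=0 q=1 u=1 r=0 v=1
t18.Δ2 y=0 z=1 p=0 clk=1 x=0 q=1 u=1 r=0 v=1
t18.Δ3 y=0 z=1 p=0 clk=1 x=1 q=1 u=1 r=0 v=1
t18.Δ4 y=0 z=1 p=0 clk=1 x=1 q=1 u=0 r=0 v=1
t18.Δ5 y=0 z=1 p=1 clk=1 x=1 q=1 u=0 r=0 v=1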